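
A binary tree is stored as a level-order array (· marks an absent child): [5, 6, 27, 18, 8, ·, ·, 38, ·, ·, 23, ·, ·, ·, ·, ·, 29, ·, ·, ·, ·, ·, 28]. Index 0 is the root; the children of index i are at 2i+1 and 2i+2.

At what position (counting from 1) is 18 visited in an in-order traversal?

3

In-order visits the left subtree, then the node, then the right subtree.
At 5: go left to 6.
  At 6: go left to 18.
    At 18: go left to 38.
      At 38: no left child.
      Visit 38.
      At 38: go right to 29.
        29 is a leaf — visit 29.
    Visit 18.
    At 18: no right child.
  Visit 6.
  At 6: go right to 8.
    At 8: no left child.
    Visit 8.
    At 8: go right to 23.
      At 23: no left child.
      Visit 23.
      At 23: go right to 28.
        28 is a leaf — visit 28.
Visit 5.
At 5: go right to 27.
  27 is a leaf — visit 27.
Full in-order sequence: 38, 29, 18, 6, 8, 23, 28, 5, 27.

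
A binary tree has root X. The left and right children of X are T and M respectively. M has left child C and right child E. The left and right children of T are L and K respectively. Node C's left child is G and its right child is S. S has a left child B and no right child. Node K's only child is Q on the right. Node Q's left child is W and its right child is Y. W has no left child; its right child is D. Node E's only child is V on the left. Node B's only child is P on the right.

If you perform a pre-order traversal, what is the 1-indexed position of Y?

Pre-order visits the node, then its left subtree, then its right subtree.
Visit X.
At X: go left to T.
  Visit T.
  At T: go left to L.
    L is a leaf — visit L.
  At T: go right to K.
    Visit K.
    At K: no left child.
    At K: go right to Q.
      Visit Q.
      At Q: go left to W.
        Visit W.
        At W: no left child.
        At W: go right to D.
          D is a leaf — visit D.
      At Q: go right to Y.
        Y is a leaf — visit Y.
At X: go right to M.
  Visit M.
  At M: go left to C.
    Visit C.
    At C: go left to G.
      G is a leaf — visit G.
    At C: go right to S.
      Visit S.
      At S: go left to B.
        Visit B.
        At B: no left child.
        At B: go right to P.
          P is a leaf — visit P.
      At S: no right child.
  At M: go right to E.
    Visit E.
    At E: go left to V.
      V is a leaf — visit V.
    At E: no right child.
Full pre-order sequence: X, T, L, K, Q, W, D, Y, M, C, G, S, B, P, E, V.

8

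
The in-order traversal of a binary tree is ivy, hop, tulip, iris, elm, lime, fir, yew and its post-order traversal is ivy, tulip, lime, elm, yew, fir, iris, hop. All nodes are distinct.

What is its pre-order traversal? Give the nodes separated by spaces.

The last element of post-order is the root; it splits in-order into left and right subtrees.
Root hop: left subtree has 1 node {ivy}, right has 6 {tulip, iris, elm, lime, fir, yew}.
  Root iris: left subtree has 1 node {tulip}, right has 4 {elm, lime, fir, yew}.
    Root fir: left subtree has 2 nodes {elm, lime}, right has 1 {yew}.
      Root elm: left subtree has 0 nodes { }, right has 1 {lime}.

hop ivy iris tulip fir elm lime yew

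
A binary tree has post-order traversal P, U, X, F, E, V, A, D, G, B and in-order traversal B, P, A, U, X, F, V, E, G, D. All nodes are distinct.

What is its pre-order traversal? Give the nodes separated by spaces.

The last element of post-order is the root; it splits in-order into left and right subtrees.
Root B: left subtree has 0 nodes { }, right has 9 {P, A, U, X, F, V, E, G, D}.
  Root G: left subtree has 7 nodes {P, A, U, X, F, V, E}, right has 1 {D}.
    Root A: left subtree has 1 node {P}, right has 5 {U, X, F, V, E}.
      Root V: left subtree has 3 nodes {U, X, F}, right has 1 {E}.
        Root F: left subtree has 2 nodes {U, X}, right has 0 { }.
          Root X: left subtree has 1 node {U}, right has 0 { }.

B G A P V F X U E D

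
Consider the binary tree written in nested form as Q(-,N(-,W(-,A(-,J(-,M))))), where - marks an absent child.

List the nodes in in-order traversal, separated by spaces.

Q N W A J M

In-order visits the left subtree, then the node, then the right subtree.
At Q: no left child.
Visit Q.
At Q: go right to N.
  At N: no left child.
  Visit N.
  At N: go right to W.
    At W: no left child.
    Visit W.
    At W: go right to A.
      At A: no left child.
      Visit A.
      At A: go right to J.
        At J: no left child.
        Visit J.
        At J: go right to M.
          M is a leaf — visit M.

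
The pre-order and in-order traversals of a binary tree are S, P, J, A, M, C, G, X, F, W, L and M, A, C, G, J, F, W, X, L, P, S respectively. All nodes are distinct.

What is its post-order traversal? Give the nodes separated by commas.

The first element of pre-order is the root; it splits in-order into left and right subtrees.
Root S: left subtree has 10 nodes {M, A, C, G, J, F, W, X, L, P}, right has 0 { }.
  Root P: left subtree has 9 nodes {M, A, C, G, J, F, W, X, L}, right has 0 { }.
    Root J: left subtree has 4 nodes {M, A, C, G}, right has 4 {F, W, X, L}.
      Root A: left subtree has 1 node {M}, right has 2 {C, G}.
        Root C: left subtree has 0 nodes { }, right has 1 {G}.
      Root X: left subtree has 2 nodes {F, W}, right has 1 {L}.
        Root F: left subtree has 0 nodes { }, right has 1 {W}.

M, G, C, A, W, F, L, X, J, P, S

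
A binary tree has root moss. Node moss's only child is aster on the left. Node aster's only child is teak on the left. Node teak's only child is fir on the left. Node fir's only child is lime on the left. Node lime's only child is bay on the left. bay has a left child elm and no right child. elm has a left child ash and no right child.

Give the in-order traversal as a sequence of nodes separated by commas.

In-order visits the left subtree, then the node, then the right subtree.
At moss: go left to aster.
  At aster: go left to teak.
    At teak: go left to fir.
      At fir: go left to lime.
        At lime: go left to bay.
          At bay: go left to elm.
            At elm: go left to ash.
              ash is a leaf — visit ash.
            Visit elm.
            At elm: no right child.
          Visit bay.
          At bay: no right child.
        Visit lime.
        At lime: no right child.
      Visit fir.
      At fir: no right child.
    Visit teak.
    At teak: no right child.
  Visit aster.
  At aster: no right child.
Visit moss.
At moss: no right child.

ash, elm, bay, lime, fir, teak, aster, moss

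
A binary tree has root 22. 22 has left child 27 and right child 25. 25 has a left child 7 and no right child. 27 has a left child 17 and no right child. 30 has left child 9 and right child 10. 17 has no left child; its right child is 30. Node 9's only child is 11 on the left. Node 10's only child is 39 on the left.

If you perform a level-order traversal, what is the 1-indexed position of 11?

9

Level-order visits nodes level by level from the root, left to right within each level.
Level 0: 22
Level 1: 27, 25
Level 2: 17, 7
Level 3: 30
Level 4: 9, 10
Level 5: 11, 39
Full level-order sequence: 22, 27, 25, 17, 7, 30, 9, 10, 11, 39.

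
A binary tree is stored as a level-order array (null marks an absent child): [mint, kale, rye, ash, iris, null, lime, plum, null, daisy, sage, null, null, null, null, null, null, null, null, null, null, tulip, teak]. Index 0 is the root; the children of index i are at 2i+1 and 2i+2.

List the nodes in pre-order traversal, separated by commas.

mint, kale, ash, plum, iris, daisy, sage, tulip, teak, rye, lime

Pre-order visits the node, then its left subtree, then its right subtree.
Visit mint.
At mint: go left to kale.
  Visit kale.
  At kale: go left to ash.
    Visit ash.
    At ash: go left to plum.
      plum is a leaf — visit plum.
    At ash: no right child.
  At kale: go right to iris.
    Visit iris.
    At iris: go left to daisy.
      daisy is a leaf — visit daisy.
    At iris: go right to sage.
      Visit sage.
      At sage: go left to tulip.
        tulip is a leaf — visit tulip.
      At sage: go right to teak.
        teak is a leaf — visit teak.
At mint: go right to rye.
  Visit rye.
  At rye: no left child.
  At rye: go right to lime.
    lime is a leaf — visit lime.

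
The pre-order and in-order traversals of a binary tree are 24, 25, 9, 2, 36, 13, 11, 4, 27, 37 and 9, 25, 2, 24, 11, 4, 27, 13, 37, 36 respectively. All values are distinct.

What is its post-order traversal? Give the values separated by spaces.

9 2 25 27 4 11 37 13 36 24

The first element of pre-order is the root; it splits in-order into left and right subtrees.
Root 24: left subtree has 3 nodes {9, 25, 2}, right has 6 {11, 4, 27, 13, 37, 36}.
  Root 25: left subtree has 1 node {9}, right has 1 {2}.
  Root 36: left subtree has 5 nodes {11, 4, 27, 13, 37}, right has 0 { }.
    Root 13: left subtree has 3 nodes {11, 4, 27}, right has 1 {37}.
      Root 11: left subtree has 0 nodes { }, right has 2 {4, 27}.
        Root 4: left subtree has 0 nodes { }, right has 1 {27}.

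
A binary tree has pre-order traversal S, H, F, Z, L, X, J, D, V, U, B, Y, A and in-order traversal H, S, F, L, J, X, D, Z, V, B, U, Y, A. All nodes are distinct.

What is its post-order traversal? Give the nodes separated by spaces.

The first element of pre-order is the root; it splits in-order into left and right subtrees.
Root S: left subtree has 1 node {H}, right has 11 {F, L, J, X, D, Z, V, B, U, Y, A}.
  Root F: left subtree has 0 nodes { }, right has 10 {L, J, X, D, Z, V, B, U, Y, A}.
    Root Z: left subtree has 4 nodes {L, J, X, D}, right has 5 {V, B, U, Y, A}.
      Root L: left subtree has 0 nodes { }, right has 3 {J, X, D}.
        Root X: left subtree has 1 node {J}, right has 1 {D}.
      Root V: left subtree has 0 nodes { }, right has 4 {B, U, Y, A}.
        Root U: left subtree has 1 node {B}, right has 2 {Y, A}.
          Root Y: left subtree has 0 nodes { }, right has 1 {A}.

H J D X L B A Y U V Z F S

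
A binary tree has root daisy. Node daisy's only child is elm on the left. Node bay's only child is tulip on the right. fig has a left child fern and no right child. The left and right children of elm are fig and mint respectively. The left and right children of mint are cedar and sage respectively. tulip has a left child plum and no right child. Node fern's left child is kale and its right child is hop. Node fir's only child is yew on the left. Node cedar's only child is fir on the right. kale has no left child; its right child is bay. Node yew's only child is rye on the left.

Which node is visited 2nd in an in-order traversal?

bay

In-order visits the left subtree, then the node, then the right subtree.
At daisy: go left to elm.
  At elm: go left to fig.
    At fig: go left to fern.
      At fern: go left to kale.
        At kale: no left child.
        Visit kale.
        At kale: go right to bay.
          At bay: no left child.
          Visit bay.
          At bay: go right to tulip.
            At tulip: go left to plum.
              plum is a leaf — visit plum.
            Visit tulip.
            At tulip: no right child.
      Visit fern.
      At fern: go right to hop.
        hop is a leaf — visit hop.
    Visit fig.
    At fig: no right child.
  Visit elm.
  At elm: go right to mint.
    At mint: go left to cedar.
      At cedar: no left child.
      Visit cedar.
      At cedar: go right to fir.
        At fir: go left to yew.
          At yew: go left to rye.
            rye is a leaf — visit rye.
          Visit yew.
          At yew: no right child.
        Visit fir.
        At fir: no right child.
    Visit mint.
    At mint: go right to sage.
      sage is a leaf — visit sage.
Visit daisy.
At daisy: no right child.
Full in-order sequence: kale, bay, plum, tulip, fern, hop, fig, elm, cedar, rye, yew, fir, mint, sage, daisy.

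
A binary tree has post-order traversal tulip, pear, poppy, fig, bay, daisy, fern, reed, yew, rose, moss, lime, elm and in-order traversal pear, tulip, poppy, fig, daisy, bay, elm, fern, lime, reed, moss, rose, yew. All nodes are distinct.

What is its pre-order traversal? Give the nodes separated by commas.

elm, daisy, fig, poppy, pear, tulip, bay, lime, fern, moss, reed, rose, yew

The last element of post-order is the root; it splits in-order into left and right subtrees.
Root elm: left subtree has 6 nodes {pear, tulip, poppy, fig, daisy, bay}, right has 6 {fern, lime, reed, moss, rose, yew}.
  Root daisy: left subtree has 4 nodes {pear, tulip, poppy, fig}, right has 1 {bay}.
    Root fig: left subtree has 3 nodes {pear, tulip, poppy}, right has 0 { }.
      Root poppy: left subtree has 2 nodes {pear, tulip}, right has 0 { }.
        Root pear: left subtree has 0 nodes { }, right has 1 {tulip}.
  Root lime: left subtree has 1 node {fern}, right has 4 {reed, moss, rose, yew}.
    Root moss: left subtree has 1 node {reed}, right has 2 {rose, yew}.
      Root rose: left subtree has 0 nodes { }, right has 1 {yew}.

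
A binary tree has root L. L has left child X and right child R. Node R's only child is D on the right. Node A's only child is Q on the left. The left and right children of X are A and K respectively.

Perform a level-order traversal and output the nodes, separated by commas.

Level-order visits nodes level by level from the root, left to right within each level.
Level 0: L
Level 1: X, R
Level 2: A, K, D
Level 3: Q

L, X, R, A, K, D, Q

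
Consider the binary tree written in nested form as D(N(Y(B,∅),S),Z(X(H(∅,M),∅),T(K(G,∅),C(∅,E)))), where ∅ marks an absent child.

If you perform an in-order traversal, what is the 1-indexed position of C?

In-order visits the left subtree, then the node, then the right subtree.
At D: go left to N.
  At N: go left to Y.
    At Y: go left to B.
      B is a leaf — visit B.
    Visit Y.
    At Y: no right child.
  Visit N.
  At N: go right to S.
    S is a leaf — visit S.
Visit D.
At D: go right to Z.
  At Z: go left to X.
    At X: go left to H.
      At H: no left child.
      Visit H.
      At H: go right to M.
        M is a leaf — visit M.
    Visit X.
    At X: no right child.
  Visit Z.
  At Z: go right to T.
    At T: go left to K.
      At K: go left to G.
        G is a leaf — visit G.
      Visit K.
      At K: no right child.
    Visit T.
    At T: go right to C.
      At C: no left child.
      Visit C.
      At C: go right to E.
        E is a leaf — visit E.
Full in-order sequence: B, Y, N, S, D, H, M, X, Z, G, K, T, C, E.

13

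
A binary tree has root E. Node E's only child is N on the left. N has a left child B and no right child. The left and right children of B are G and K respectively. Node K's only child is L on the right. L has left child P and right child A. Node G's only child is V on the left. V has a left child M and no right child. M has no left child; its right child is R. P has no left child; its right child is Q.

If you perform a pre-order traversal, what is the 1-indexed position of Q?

Pre-order visits the node, then its left subtree, then its right subtree.
Visit E.
At E: go left to N.
  Visit N.
  At N: go left to B.
    Visit B.
    At B: go left to G.
      Visit G.
      At G: go left to V.
        Visit V.
        At V: go left to M.
          Visit M.
          At M: no left child.
          At M: go right to R.
            R is a leaf — visit R.
        At V: no right child.
      At G: no right child.
    At B: go right to K.
      Visit K.
      At K: no left child.
      At K: go right to L.
        Visit L.
        At L: go left to P.
          Visit P.
          At P: no left child.
          At P: go right to Q.
            Q is a leaf — visit Q.
        At L: go right to A.
          A is a leaf — visit A.
  At N: no right child.
At E: no right child.
Full pre-order sequence: E, N, B, G, V, M, R, K, L, P, Q, A.

11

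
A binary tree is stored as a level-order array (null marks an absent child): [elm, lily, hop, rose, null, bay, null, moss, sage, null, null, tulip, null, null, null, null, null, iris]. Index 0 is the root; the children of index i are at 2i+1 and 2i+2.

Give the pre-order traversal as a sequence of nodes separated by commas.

elm, lily, rose, moss, sage, iris, hop, bay, tulip

Pre-order visits the node, then its left subtree, then its right subtree.
Visit elm.
At elm: go left to lily.
  Visit lily.
  At lily: go left to rose.
    Visit rose.
    At rose: go left to moss.
      moss is a leaf — visit moss.
    At rose: go right to sage.
      Visit sage.
      At sage: go left to iris.
        iris is a leaf — visit iris.
      At sage: no right child.
  At lily: no right child.
At elm: go right to hop.
  Visit hop.
  At hop: go left to bay.
    Visit bay.
    At bay: go left to tulip.
      tulip is a leaf — visit tulip.
    At bay: no right child.
  At hop: no right child.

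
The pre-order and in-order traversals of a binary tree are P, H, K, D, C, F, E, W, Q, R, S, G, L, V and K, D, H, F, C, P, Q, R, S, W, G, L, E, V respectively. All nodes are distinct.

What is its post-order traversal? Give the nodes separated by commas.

The first element of pre-order is the root; it splits in-order into left and right subtrees.
Root P: left subtree has 5 nodes {K, D, H, F, C}, right has 8 {Q, R, S, W, G, L, E, V}.
  Root H: left subtree has 2 nodes {K, D}, right has 2 {F, C}.
    Root K: left subtree has 0 nodes { }, right has 1 {D}.
    Root C: left subtree has 1 node {F}, right has 0 { }.
  Root E: left subtree has 6 nodes {Q, R, S, W, G, L}, right has 1 {V}.
    Root W: left subtree has 3 nodes {Q, R, S}, right has 2 {G, L}.
      Root Q: left subtree has 0 nodes { }, right has 2 {R, S}.
        Root R: left subtree has 0 nodes { }, right has 1 {S}.
      Root G: left subtree has 0 nodes { }, right has 1 {L}.

D, K, F, C, H, S, R, Q, L, G, W, V, E, P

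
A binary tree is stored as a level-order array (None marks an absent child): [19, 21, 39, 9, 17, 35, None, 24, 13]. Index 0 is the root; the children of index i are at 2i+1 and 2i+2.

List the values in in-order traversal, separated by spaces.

In-order visits the left subtree, then the node, then the right subtree.
At 19: go left to 21.
  At 21: go left to 9.
    At 9: go left to 24.
      24 is a leaf — visit 24.
    Visit 9.
    At 9: go right to 13.
      13 is a leaf — visit 13.
  Visit 21.
  At 21: go right to 17.
    17 is a leaf — visit 17.
Visit 19.
At 19: go right to 39.
  At 39: go left to 35.
    35 is a leaf — visit 35.
  Visit 39.
  At 39: no right child.

24 9 13 21 17 19 35 39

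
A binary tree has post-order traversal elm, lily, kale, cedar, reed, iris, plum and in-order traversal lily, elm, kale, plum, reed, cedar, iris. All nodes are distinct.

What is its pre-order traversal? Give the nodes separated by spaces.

The last element of post-order is the root; it splits in-order into left and right subtrees.
Root plum: left subtree has 3 nodes {lily, elm, kale}, right has 3 {reed, cedar, iris}.
  Root kale: left subtree has 2 nodes {lily, elm}, right has 0 { }.
    Root lily: left subtree has 0 nodes { }, right has 1 {elm}.
  Root iris: left subtree has 2 nodes {reed, cedar}, right has 0 { }.
    Root reed: left subtree has 0 nodes { }, right has 1 {cedar}.

plum kale lily elm iris reed cedar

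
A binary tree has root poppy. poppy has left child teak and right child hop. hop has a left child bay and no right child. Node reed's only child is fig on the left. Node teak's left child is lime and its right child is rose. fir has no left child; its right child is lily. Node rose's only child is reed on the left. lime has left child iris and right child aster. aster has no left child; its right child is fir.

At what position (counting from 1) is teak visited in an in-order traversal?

In-order visits the left subtree, then the node, then the right subtree.
At poppy: go left to teak.
  At teak: go left to lime.
    At lime: go left to iris.
      iris is a leaf — visit iris.
    Visit lime.
    At lime: go right to aster.
      At aster: no left child.
      Visit aster.
      At aster: go right to fir.
        At fir: no left child.
        Visit fir.
        At fir: go right to lily.
          lily is a leaf — visit lily.
  Visit teak.
  At teak: go right to rose.
    At rose: go left to reed.
      At reed: go left to fig.
        fig is a leaf — visit fig.
      Visit reed.
      At reed: no right child.
    Visit rose.
    At rose: no right child.
Visit poppy.
At poppy: go right to hop.
  At hop: go left to bay.
    bay is a leaf — visit bay.
  Visit hop.
  At hop: no right child.
Full in-order sequence: iris, lime, aster, fir, lily, teak, fig, reed, rose, poppy, bay, hop.

6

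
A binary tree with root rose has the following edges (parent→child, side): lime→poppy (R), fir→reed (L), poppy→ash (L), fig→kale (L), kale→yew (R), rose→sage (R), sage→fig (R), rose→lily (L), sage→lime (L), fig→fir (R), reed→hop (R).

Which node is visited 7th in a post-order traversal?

Post-order visits the left subtree, then the right subtree, then the node.
At rose: go left to lily.
  lily is a leaf — visit lily.
At rose: go right to sage.
  At sage: go left to lime.
    At lime: no left child.
    At lime: go right to poppy.
      At poppy: go left to ash.
        ash is a leaf — visit ash.
      At poppy: no right child.
      Visit poppy.
    Visit lime.
  At sage: go right to fig.
    At fig: go left to kale.
      At kale: no left child.
      At kale: go right to yew.
        yew is a leaf — visit yew.
      Visit kale.
    At fig: go right to fir.
      At fir: go left to reed.
        At reed: no left child.
        At reed: go right to hop.
          hop is a leaf — visit hop.
        Visit reed.
      At fir: no right child.
      Visit fir.
    Visit fig.
  Visit sage.
Visit rose.
Full post-order sequence: lily, ash, poppy, lime, yew, kale, hop, reed, fir, fig, sage, rose.

hop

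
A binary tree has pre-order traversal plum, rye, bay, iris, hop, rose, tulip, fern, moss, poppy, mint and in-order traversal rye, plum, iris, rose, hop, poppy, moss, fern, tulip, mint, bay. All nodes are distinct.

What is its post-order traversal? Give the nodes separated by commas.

rye, rose, poppy, moss, fern, mint, tulip, hop, iris, bay, plum

The first element of pre-order is the root; it splits in-order into left and right subtrees.
Root plum: left subtree has 1 node {rye}, right has 9 {iris, rose, hop, poppy, moss, fern, tulip, mint, bay}.
  Root bay: left subtree has 8 nodes {iris, rose, hop, poppy, moss, fern, tulip, mint}, right has 0 { }.
    Root iris: left subtree has 0 nodes { }, right has 7 {rose, hop, poppy, moss, fern, tulip, mint}.
      Root hop: left subtree has 1 node {rose}, right has 5 {poppy, moss, fern, tulip, mint}.
        Root tulip: left subtree has 3 nodes {poppy, moss, fern}, right has 1 {mint}.
          Root fern: left subtree has 2 nodes {poppy, moss}, right has 0 { }.
            Root moss: left subtree has 1 node {poppy}, right has 0 { }.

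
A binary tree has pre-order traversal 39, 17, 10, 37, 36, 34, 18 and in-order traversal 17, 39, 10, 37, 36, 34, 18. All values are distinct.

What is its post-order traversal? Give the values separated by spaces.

The first element of pre-order is the root; it splits in-order into left and right subtrees.
Root 39: left subtree has 1 node {17}, right has 5 {10, 37, 36, 34, 18}.
  Root 10: left subtree has 0 nodes { }, right has 4 {37, 36, 34, 18}.
    Root 37: left subtree has 0 nodes { }, right has 3 {36, 34, 18}.
      Root 36: left subtree has 0 nodes { }, right has 2 {34, 18}.
        Root 34: left subtree has 0 nodes { }, right has 1 {18}.

17 18 34 36 37 10 39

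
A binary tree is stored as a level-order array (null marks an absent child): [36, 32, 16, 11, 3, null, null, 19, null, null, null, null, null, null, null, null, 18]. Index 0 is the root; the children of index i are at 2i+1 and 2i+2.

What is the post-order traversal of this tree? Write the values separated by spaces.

Post-order visits the left subtree, then the right subtree, then the node.
At 36: go left to 32.
  At 32: go left to 11.
    At 11: go left to 19.
      At 19: no left child.
      At 19: go right to 18.
        18 is a leaf — visit 18.
      Visit 19.
    At 11: no right child.
    Visit 11.
  At 32: go right to 3.
    3 is a leaf — visit 3.
  Visit 32.
At 36: go right to 16.
  16 is a leaf — visit 16.
Visit 36.

18 19 11 3 32 16 36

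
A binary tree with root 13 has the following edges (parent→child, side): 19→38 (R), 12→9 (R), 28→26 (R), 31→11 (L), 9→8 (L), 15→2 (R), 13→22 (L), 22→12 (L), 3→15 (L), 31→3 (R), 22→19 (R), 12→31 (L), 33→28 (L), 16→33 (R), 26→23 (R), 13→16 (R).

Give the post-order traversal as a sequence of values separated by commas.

Post-order visits the left subtree, then the right subtree, then the node.
At 13: go left to 22.
  At 22: go left to 12.
    At 12: go left to 31.
      At 31: go left to 11.
        11 is a leaf — visit 11.
      At 31: go right to 3.
        At 3: go left to 15.
          At 15: no left child.
          At 15: go right to 2.
            2 is a leaf — visit 2.
          Visit 15.
        At 3: no right child.
        Visit 3.
      Visit 31.
    At 12: go right to 9.
      At 9: go left to 8.
        8 is a leaf — visit 8.
      At 9: no right child.
      Visit 9.
    Visit 12.
  At 22: go right to 19.
    At 19: no left child.
    At 19: go right to 38.
      38 is a leaf — visit 38.
    Visit 19.
  Visit 22.
At 13: go right to 16.
  At 16: no left child.
  At 16: go right to 33.
    At 33: go left to 28.
      At 28: no left child.
      At 28: go right to 26.
        At 26: no left child.
        At 26: go right to 23.
          23 is a leaf — visit 23.
        Visit 26.
      Visit 28.
    At 33: no right child.
    Visit 33.
  Visit 16.
Visit 13.

11, 2, 15, 3, 31, 8, 9, 12, 38, 19, 22, 23, 26, 28, 33, 16, 13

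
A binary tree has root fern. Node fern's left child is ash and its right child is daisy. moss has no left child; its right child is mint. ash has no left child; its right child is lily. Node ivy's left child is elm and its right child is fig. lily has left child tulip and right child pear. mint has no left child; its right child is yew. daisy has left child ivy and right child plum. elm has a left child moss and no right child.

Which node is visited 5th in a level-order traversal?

Level-order visits nodes level by level from the root, left to right within each level.
Level 0: fern
Level 1: ash, daisy
Level 2: lily, ivy, plum
Level 3: tulip, pear, elm, fig
Level 4: moss
Level 5: mint
Level 6: yew
Full level-order sequence: fern, ash, daisy, lily, ivy, plum, tulip, pear, elm, fig, moss, mint, yew.

ivy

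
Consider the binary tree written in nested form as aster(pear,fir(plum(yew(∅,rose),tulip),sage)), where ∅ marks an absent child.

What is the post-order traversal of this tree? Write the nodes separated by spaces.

Post-order visits the left subtree, then the right subtree, then the node.
At aster: go left to pear.
  pear is a leaf — visit pear.
At aster: go right to fir.
  At fir: go left to plum.
    At plum: go left to yew.
      At yew: no left child.
      At yew: go right to rose.
        rose is a leaf — visit rose.
      Visit yew.
    At plum: go right to tulip.
      tulip is a leaf — visit tulip.
    Visit plum.
  At fir: go right to sage.
    sage is a leaf — visit sage.
  Visit fir.
Visit aster.

pear rose yew tulip plum sage fir aster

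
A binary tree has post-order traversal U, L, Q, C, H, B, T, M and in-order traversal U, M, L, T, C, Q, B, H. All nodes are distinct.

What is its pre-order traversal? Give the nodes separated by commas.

The last element of post-order is the root; it splits in-order into left and right subtrees.
Root M: left subtree has 1 node {U}, right has 6 {L, T, C, Q, B, H}.
  Root T: left subtree has 1 node {L}, right has 4 {C, Q, B, H}.
    Root B: left subtree has 2 nodes {C, Q}, right has 1 {H}.
      Root C: left subtree has 0 nodes { }, right has 1 {Q}.

M, U, T, L, B, C, Q, H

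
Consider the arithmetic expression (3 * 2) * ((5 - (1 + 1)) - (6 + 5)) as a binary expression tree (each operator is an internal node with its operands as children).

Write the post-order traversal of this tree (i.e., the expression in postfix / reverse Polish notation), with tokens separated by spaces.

3 2 * 5 1 1 + - 6 5 + - *

Post-order on an expression tree gives postfix notation: for each operator, emit left operand, right operand, then the operator.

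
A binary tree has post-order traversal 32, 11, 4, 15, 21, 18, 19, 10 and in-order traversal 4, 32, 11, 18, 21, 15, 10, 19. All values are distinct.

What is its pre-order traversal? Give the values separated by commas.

10, 18, 4, 11, 32, 21, 15, 19

The last element of post-order is the root; it splits in-order into left and right subtrees.
Root 10: left subtree has 6 nodes {4, 32, 11, 18, 21, 15}, right has 1 {19}.
  Root 18: left subtree has 3 nodes {4, 32, 11}, right has 2 {21, 15}.
    Root 4: left subtree has 0 nodes { }, right has 2 {32, 11}.
      Root 11: left subtree has 1 node {32}, right has 0 { }.
    Root 21: left subtree has 0 nodes { }, right has 1 {15}.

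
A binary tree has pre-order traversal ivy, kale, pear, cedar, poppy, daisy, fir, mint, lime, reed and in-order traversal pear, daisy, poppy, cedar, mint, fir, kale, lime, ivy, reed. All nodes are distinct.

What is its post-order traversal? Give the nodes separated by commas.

The first element of pre-order is the root; it splits in-order into left and right subtrees.
Root ivy: left subtree has 8 nodes {pear, daisy, poppy, cedar, mint, fir, kale, lime}, right has 1 {reed}.
  Root kale: left subtree has 6 nodes {pear, daisy, poppy, cedar, mint, fir}, right has 1 {lime}.
    Root pear: left subtree has 0 nodes { }, right has 5 {daisy, poppy, cedar, mint, fir}.
      Root cedar: left subtree has 2 nodes {daisy, poppy}, right has 2 {mint, fir}.
        Root poppy: left subtree has 1 node {daisy}, right has 0 { }.
        Root fir: left subtree has 1 node {mint}, right has 0 { }.

daisy, poppy, mint, fir, cedar, pear, lime, kale, reed, ivy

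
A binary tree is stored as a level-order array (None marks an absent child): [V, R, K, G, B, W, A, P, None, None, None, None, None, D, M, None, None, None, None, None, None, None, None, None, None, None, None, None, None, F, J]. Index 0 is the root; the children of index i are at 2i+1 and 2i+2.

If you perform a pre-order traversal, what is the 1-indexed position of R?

2

Pre-order visits the node, then its left subtree, then its right subtree.
Visit V.
At V: go left to R.
  Visit R.
  At R: go left to G.
    Visit G.
    At G: go left to P.
      P is a leaf — visit P.
    At G: no right child.
  At R: go right to B.
    B is a leaf — visit B.
At V: go right to K.
  Visit K.
  At K: go left to W.
    W is a leaf — visit W.
  At K: go right to A.
    Visit A.
    At A: go left to D.
      D is a leaf — visit D.
    At A: go right to M.
      Visit M.
      At M: go left to F.
        F is a leaf — visit F.
      At M: go right to J.
        J is a leaf — visit J.
Full pre-order sequence: V, R, G, P, B, K, W, A, D, M, F, J.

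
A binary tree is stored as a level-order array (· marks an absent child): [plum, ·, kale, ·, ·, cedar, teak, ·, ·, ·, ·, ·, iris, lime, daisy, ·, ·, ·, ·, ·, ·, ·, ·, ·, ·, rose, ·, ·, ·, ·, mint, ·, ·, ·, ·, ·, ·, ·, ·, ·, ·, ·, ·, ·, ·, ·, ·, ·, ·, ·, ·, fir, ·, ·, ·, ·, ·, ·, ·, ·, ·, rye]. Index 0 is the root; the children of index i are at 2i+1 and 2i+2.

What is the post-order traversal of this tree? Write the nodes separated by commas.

Post-order visits the left subtree, then the right subtree, then the node.
At plum: no left child.
At plum: go right to kale.
  At kale: go left to cedar.
    At cedar: no left child.
    At cedar: go right to iris.
      At iris: go left to rose.
        At rose: go left to fir.
          fir is a leaf — visit fir.
        At rose: no right child.
        Visit rose.
      At iris: no right child.
      Visit iris.
    Visit cedar.
  At kale: go right to teak.
    At teak: go left to lime.
      lime is a leaf — visit lime.
    At teak: go right to daisy.
      At daisy: no left child.
      At daisy: go right to mint.
        At mint: go left to rye.
          rye is a leaf — visit rye.
        At mint: no right child.
        Visit mint.
      Visit daisy.
    Visit teak.
  Visit kale.
Visit plum.

fir, rose, iris, cedar, lime, rye, mint, daisy, teak, kale, plum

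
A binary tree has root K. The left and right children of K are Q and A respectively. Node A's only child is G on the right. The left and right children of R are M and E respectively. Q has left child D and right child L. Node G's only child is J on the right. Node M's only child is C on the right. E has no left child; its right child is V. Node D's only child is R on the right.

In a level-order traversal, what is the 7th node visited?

Level-order visits nodes level by level from the root, left to right within each level.
Level 0: K
Level 1: Q, A
Level 2: D, L, G
Level 3: R, J
Level 4: M, E
Level 5: C, V
Full level-order sequence: K, Q, A, D, L, G, R, J, M, E, C, V.

R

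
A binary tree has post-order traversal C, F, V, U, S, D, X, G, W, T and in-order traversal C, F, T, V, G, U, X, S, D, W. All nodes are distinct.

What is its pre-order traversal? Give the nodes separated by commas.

The last element of post-order is the root; it splits in-order into left and right subtrees.
Root T: left subtree has 2 nodes {C, F}, right has 7 {V, G, U, X, S, D, W}.
  Root F: left subtree has 1 node {C}, right has 0 { }.
  Root W: left subtree has 6 nodes {V, G, U, X, S, D}, right has 0 { }.
    Root G: left subtree has 1 node {V}, right has 4 {U, X, S, D}.
      Root X: left subtree has 1 node {U}, right has 2 {S, D}.
        Root D: left subtree has 1 node {S}, right has 0 { }.

T, F, C, W, G, V, X, U, D, S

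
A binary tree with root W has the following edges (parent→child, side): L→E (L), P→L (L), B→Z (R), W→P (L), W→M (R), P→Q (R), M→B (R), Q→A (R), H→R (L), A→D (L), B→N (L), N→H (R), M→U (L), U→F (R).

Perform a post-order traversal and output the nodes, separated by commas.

Post-order visits the left subtree, then the right subtree, then the node.
At W: go left to P.
  At P: go left to L.
    At L: go left to E.
      E is a leaf — visit E.
    At L: no right child.
    Visit L.
  At P: go right to Q.
    At Q: no left child.
    At Q: go right to A.
      At A: go left to D.
        D is a leaf — visit D.
      At A: no right child.
      Visit A.
    Visit Q.
  Visit P.
At W: go right to M.
  At M: go left to U.
    At U: no left child.
    At U: go right to F.
      F is a leaf — visit F.
    Visit U.
  At M: go right to B.
    At B: go left to N.
      At N: no left child.
      At N: go right to H.
        At H: go left to R.
          R is a leaf — visit R.
        At H: no right child.
        Visit H.
      Visit N.
    At B: go right to Z.
      Z is a leaf — visit Z.
    Visit B.
  Visit M.
Visit W.

E, L, D, A, Q, P, F, U, R, H, N, Z, B, M, W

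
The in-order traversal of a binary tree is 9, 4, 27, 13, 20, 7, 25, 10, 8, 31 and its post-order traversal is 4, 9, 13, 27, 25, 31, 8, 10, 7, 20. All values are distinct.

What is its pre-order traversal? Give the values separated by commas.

20, 27, 9, 4, 13, 7, 10, 25, 8, 31

The last element of post-order is the root; it splits in-order into left and right subtrees.
Root 20: left subtree has 4 nodes {9, 4, 27, 13}, right has 5 {7, 25, 10, 8, 31}.
  Root 27: left subtree has 2 nodes {9, 4}, right has 1 {13}.
    Root 9: left subtree has 0 nodes { }, right has 1 {4}.
  Root 7: left subtree has 0 nodes { }, right has 4 {25, 10, 8, 31}.
    Root 10: left subtree has 1 node {25}, right has 2 {8, 31}.
      Root 8: left subtree has 0 nodes { }, right has 1 {31}.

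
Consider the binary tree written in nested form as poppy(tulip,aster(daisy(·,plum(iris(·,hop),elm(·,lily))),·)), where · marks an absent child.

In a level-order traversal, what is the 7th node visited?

Level-order visits nodes level by level from the root, left to right within each level.
Level 0: poppy
Level 1: tulip, aster
Level 2: daisy
Level 3: plum
Level 4: iris, elm
Level 5: hop, lily
Full level-order sequence: poppy, tulip, aster, daisy, plum, iris, elm, hop, lily.

elm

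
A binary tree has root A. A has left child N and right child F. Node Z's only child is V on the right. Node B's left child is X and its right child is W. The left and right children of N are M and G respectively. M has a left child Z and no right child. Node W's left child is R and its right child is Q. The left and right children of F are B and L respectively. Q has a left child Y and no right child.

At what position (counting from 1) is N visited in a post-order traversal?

5

Post-order visits the left subtree, then the right subtree, then the node.
At A: go left to N.
  At N: go left to M.
    At M: go left to Z.
      At Z: no left child.
      At Z: go right to V.
        V is a leaf — visit V.
      Visit Z.
    At M: no right child.
    Visit M.
  At N: go right to G.
    G is a leaf — visit G.
  Visit N.
At A: go right to F.
  At F: go left to B.
    At B: go left to X.
      X is a leaf — visit X.
    At B: go right to W.
      At W: go left to R.
        R is a leaf — visit R.
      At W: go right to Q.
        At Q: go left to Y.
          Y is a leaf — visit Y.
        At Q: no right child.
        Visit Q.
      Visit W.
    Visit B.
  At F: go right to L.
    L is a leaf — visit L.
  Visit F.
Visit A.
Full post-order sequence: V, Z, M, G, N, X, R, Y, Q, W, B, L, F, A.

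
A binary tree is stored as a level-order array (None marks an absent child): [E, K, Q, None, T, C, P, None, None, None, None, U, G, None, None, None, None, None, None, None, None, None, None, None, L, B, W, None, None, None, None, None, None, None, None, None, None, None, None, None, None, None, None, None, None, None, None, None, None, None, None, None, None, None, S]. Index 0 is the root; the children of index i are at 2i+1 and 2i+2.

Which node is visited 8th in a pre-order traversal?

Pre-order visits the node, then its left subtree, then its right subtree.
Visit E.
At E: go left to K.
  Visit K.
  At K: no left child.
  At K: go right to T.
    T is a leaf — visit T.
At E: go right to Q.
  Visit Q.
  At Q: go left to C.
    Visit C.
    At C: go left to U.
      Visit U.
      At U: no left child.
      At U: go right to L.
        L is a leaf — visit L.
    At C: go right to G.
      Visit G.
      At G: go left to B.
        B is a leaf — visit B.
      At G: go right to W.
        Visit W.
        At W: no left child.
        At W: go right to S.
          S is a leaf — visit S.
  At Q: go right to P.
    P is a leaf — visit P.
Full pre-order sequence: E, K, T, Q, C, U, L, G, B, W, S, P.

G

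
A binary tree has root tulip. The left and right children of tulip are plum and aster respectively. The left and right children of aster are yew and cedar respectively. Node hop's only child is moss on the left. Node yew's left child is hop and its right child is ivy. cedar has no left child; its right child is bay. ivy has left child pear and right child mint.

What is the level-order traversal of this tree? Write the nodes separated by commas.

Level-order visits nodes level by level from the root, left to right within each level.
Level 0: tulip
Level 1: plum, aster
Level 2: yew, cedar
Level 3: hop, ivy, bay
Level 4: moss, pear, mint

tulip, plum, aster, yew, cedar, hop, ivy, bay, moss, pear, mint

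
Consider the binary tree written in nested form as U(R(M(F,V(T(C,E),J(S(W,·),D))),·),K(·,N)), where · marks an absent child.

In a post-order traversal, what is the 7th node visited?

D

Post-order visits the left subtree, then the right subtree, then the node.
At U: go left to R.
  At R: go left to M.
    At M: go left to F.
      F is a leaf — visit F.
    At M: go right to V.
      At V: go left to T.
        At T: go left to C.
          C is a leaf — visit C.
        At T: go right to E.
          E is a leaf — visit E.
        Visit T.
      At V: go right to J.
        At J: go left to S.
          At S: go left to W.
            W is a leaf — visit W.
          At S: no right child.
          Visit S.
        At J: go right to D.
          D is a leaf — visit D.
        Visit J.
      Visit V.
    Visit M.
  At R: no right child.
  Visit R.
At U: go right to K.
  At K: no left child.
  At K: go right to N.
    N is a leaf — visit N.
  Visit K.
Visit U.
Full post-order sequence: F, C, E, T, W, S, D, J, V, M, R, N, K, U.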